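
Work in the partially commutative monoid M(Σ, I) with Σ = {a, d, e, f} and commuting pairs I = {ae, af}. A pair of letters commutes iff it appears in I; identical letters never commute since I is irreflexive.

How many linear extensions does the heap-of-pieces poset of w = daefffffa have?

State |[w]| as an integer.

28

#0=d has no predecessor
#1=a depends on [0:d]
#2=e depends on [0:d]
#3=f depends on [2:e]
#4=f depends on [3:f]
#5=f depends on [4:f]
#6=f depends on [5:f]
#7=f depends on [6:f]
#8=a depends on [1:a]
sources: [0:d]
N(rest) = Σ N(rest − s) over sources s of rest; N(one piece) = 1:
  size 1 → [7]=1  [8]=1
  size 2 → [1,8]=1  [6,7]=1  [7,8]=2
  size 3 → [1,7,8]=3  [5,6,7]=1  [6,7,8]=3
  size 4 → [1,6,7,8]=6  [4,5,6,7]=1  [5,6,7,8]=4
  size 5 → [1,5,6,7,8]=10  [3,4,5,6,7]=1  [4,5,6,7,8]=5
  size 6 → [1,4,5,6,7,8]=15  [2,3,4,5,6,7]=1  [3,4,5,6,7,8]=6
  size 7 → [1,3,4,5,6,7,8]=21  [2,3,4,5,6,7,8]=7
  first=0(d) contributes 28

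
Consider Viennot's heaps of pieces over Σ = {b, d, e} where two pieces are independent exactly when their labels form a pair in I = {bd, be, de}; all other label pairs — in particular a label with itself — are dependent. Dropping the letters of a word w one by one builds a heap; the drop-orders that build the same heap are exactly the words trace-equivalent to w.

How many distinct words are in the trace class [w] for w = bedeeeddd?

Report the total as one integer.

#0=b has no predecessor
#1=e has no predecessor
#2=d has no predecessor
#3=e depends on [1:e]
#4=e depends on [3:e]
#5=e depends on [4:e]
#6=d depends on [2:d]
#7=d depends on [6:d]
#8=d depends on [7:d]
sources: [0:b, 1:e, 2:d]
N(rest) = Σ N(rest − s) over sources s of rest; N(one piece) = 1:
  size 1 → [0]=1  [5]=1  [8]=1
  size 2 → [0,5]=2  [0,8]=2  [4,5]=1  [5,8]=2  [7,8]=1
  size 3 → [0,4,5]=3  [0,5,8]=6  [0,7,8]=3  [3,4,5]=1  [4,5,8]=3  [5,7,8]=3  [6,7,8]=1
  size 4 → [0,3,4,5]=4  [0,4,5,8]=12  [0,5,7,8]=12  [0,6,7,8]=4  [1,3,4,5]=1  [2,6,7,8]=1  [3,4,5,8]=4  [4,5,7,8]=6  [5,6,7,8]=4
  size 5 → [0,1,3,4,5]=5  [0,2,6,7,8]=5  [0,3,4,5,8]=20  [0,4,5,7,8]=30  [0,5,6,7,8]=20  [1,3,4,5,8]=5  [2,5,6,7,8]=5  [3,4,5,7,8]=10  [4,5,6,7,8]=10
  size 6 → [0,1,3,4,5,8]=30  [0,2,5,6,7,8]=30  [0,3,4,5,7,8]=60  [0,4,5,6,7,8]=60  [1,3,4,5,7,8]=15  [2,4,5,6,7,8]=15  [3,4,5,6,7,8]=20
  size 7 → [0,1,3,4,5,7,8]=105  [0,2,4,5,6,7,8]=105  [0,3,4,5,6,7,8]=140  [1,3,4,5,6,7,8]=35  [2,3,4,5,6,7,8]=35
  first=0(b) contributes 70
  first=1(e) contributes 280
  first=2(d) contributes 280
|[w]| = 630

630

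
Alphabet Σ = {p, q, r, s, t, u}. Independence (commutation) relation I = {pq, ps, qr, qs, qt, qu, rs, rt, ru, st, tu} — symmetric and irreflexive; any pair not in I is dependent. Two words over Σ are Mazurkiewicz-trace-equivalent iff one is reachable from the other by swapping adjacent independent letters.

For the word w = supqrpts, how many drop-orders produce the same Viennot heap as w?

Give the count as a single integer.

drop 0:s onto floor
drop 1:u onto {0:s}
drop 2:p onto {1:u}
drop 3:q onto floor
drop 4:r onto {2:p}
drop 5:p onto {4:r}
drop 6:t onto {5:p}
drop 7:s onto {1:u}
ground layer = {0:s, 3:q}
drop-orders for the pieces not yet dropped (sum over which currently-grounded one goes next):
  1 to go: {3} 1  {6} 1  {7} 1
  2 to go: {3,6} 2  {3,7} 2  {5,6} 1  {6,7} 2
  3 to go: {3,5,6} 3  {3,6,7} 6  {4,5,6} 1  {5,6,7} 3
  4 to go: {2,4,5,6} 1  {3,4,5,6} 4  {3,5,6,7} 12  {4,5,6,7} 4
  5 to go: {2,3,4,5,6} 5  {2,4,5,6,7} 5  {3,4,5,6,7} 20
  6 to go: {1,2,4,5,6,7} 5  {2,3,4,5,6,7} 30
  if 0:s drops first: 35 orders
  if 3:q drops first: 5 orders
heap linearizations: 40

40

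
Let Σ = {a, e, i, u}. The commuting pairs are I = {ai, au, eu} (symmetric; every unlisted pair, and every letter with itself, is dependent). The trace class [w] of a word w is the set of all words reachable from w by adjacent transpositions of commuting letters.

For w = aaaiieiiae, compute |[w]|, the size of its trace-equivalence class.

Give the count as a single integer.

piece 0:a — minimal
piece 1:a rests on {0:a}
piece 2:a rests on {1:a}
piece 3:i — minimal
piece 4:i rests on {3:i}
piece 5:e rests on {2:a, 4:i}
piece 6:i rests on {5:e}
piece 7:i rests on {6:i}
piece 8:a rests on {5:e}
piece 9:e rests on {7:i, 8:a}
minimal pieces: {0:a, 3:i}
ways to finish when only these pieces remain (= sum over removing one remaining piece with nothing left below it):
  1 left: {9}→1
  2 left: {7,9}→1  {8,9}→1
  3 left: {6,7,9}→1  {7,8,9}→2
  4 left: {6,7,8,9}→3
  5 left: {5,6,7,8,9}→3
  6 left: {2,5,6,7,8,9}→3  {4,5,6,7,8,9}→3
  7 left: {1,2,5,6,7,8,9}→3  {2,4,5,6,7,8,9}→6  {3,4,5,6,7,8,9}→3
  8 left: {0,1,2,5,6,7,8,9}→3  {1,2,4,5,6,7,8,9}→9  {2,3,4,5,6,7,8,9}→9
  placing 0:a first → 18 extensions
  placing 3:i first → 12 extensions
total linear extensions = 30

30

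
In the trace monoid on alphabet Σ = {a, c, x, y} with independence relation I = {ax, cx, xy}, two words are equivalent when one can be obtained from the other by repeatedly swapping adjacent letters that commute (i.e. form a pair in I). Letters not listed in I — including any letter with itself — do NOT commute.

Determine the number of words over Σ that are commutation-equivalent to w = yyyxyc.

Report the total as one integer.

6

#0=y has no predecessor
#1=y depends on [0:y]
#2=y depends on [1:y]
#3=x has no predecessor
#4=y depends on [2:y]
#5=c depends on [4:y]
sources: [0:y, 3:x]
N(rest) = Σ N(rest − s) over sources s of rest; N(one piece) = 1:
  size 1 → [3]=1  [5]=1
  size 2 → [3,5]=2  [4,5]=1
  size 3 → [2,4,5]=1  [3,4,5]=3
  size 4 → [1,2,4,5]=1  [2,3,4,5]=4
  first=0(y) contributes 5
  first=3(x) contributes 1
|[w]| = 6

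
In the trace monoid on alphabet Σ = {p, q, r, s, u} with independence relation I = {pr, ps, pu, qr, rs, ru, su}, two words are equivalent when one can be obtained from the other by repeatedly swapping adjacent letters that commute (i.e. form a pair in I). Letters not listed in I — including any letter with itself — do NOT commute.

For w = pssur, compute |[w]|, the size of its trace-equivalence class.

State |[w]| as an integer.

60

drop 0:p onto floor
drop 1:s onto floor
drop 2:s onto {1:s}
drop 3:u onto floor
drop 4:r onto floor
ground layer = {0:p, 1:s, 3:u, 4:r}
drop-orders for the pieces not yet dropped (sum over which currently-grounded one goes next):
  1 to go: {0} 1  {2} 1  {3} 1  {4} 1
  2 to go: {0,2} 2  {0,3} 2  {0,4} 2  {1,2} 1  {2,3} 2  {2,4} 2  {3,4} 2
  3 to go: {0,1,2} 3  {0,2,3} 6  {0,2,4} 6  {0,3,4} 6  {1,2,3} 3  {1,2,4} 3  {2,3,4} 6
  if 0:p drops first: 12 orders
  if 1:s drops first: 24 orders
  if 3:u drops first: 12 orders
  if 4:r drops first: 12 orders
heap linearizations: 60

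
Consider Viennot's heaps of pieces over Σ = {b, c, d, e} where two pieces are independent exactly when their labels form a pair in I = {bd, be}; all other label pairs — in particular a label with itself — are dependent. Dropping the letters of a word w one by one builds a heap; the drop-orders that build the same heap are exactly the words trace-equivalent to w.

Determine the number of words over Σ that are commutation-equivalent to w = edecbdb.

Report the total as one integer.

0(e) covers ∅
1(d) covers 0:e
2(e) covers 1:d
3(c) covers 2:e
4(b) covers 3:c
5(d) covers 3:c
6(b) covers 4:b
floor of heap: 0:e
completions by unplaced set U, small U first (add the entries for U minus each lowest piece of U):
  |U|=1: {5}:1  {6}:1
  |U|=2: {4,6}:1  {5,6}:2
  |U|=3: {4,5,6}:3
  |U|=4: {3,4,5,6}:3
  |U|=5: {2,3,4,5,6}:3
  start at 0(e): 3

3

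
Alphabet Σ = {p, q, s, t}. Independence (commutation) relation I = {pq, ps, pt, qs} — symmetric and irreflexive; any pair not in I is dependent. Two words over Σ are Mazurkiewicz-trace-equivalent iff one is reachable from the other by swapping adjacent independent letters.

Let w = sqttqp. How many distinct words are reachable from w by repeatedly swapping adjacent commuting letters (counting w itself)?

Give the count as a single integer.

12

drop 0:s onto floor
drop 1:q onto floor
drop 2:t onto {0:s, 1:q}
drop 3:t onto {2:t}
drop 4:q onto {3:t}
drop 5:p onto floor
ground layer = {0:s, 1:q, 5:p}
drop-orders for the pieces not yet dropped (sum over which currently-grounded one goes next):
  1 to go: {4} 1  {5} 1
  2 to go: {3,4} 1  {4,5} 2
  3 to go: {2,3,4} 1  {3,4,5} 3
  4 to go: {0,2,3,4} 1  {1,2,3,4} 1  {2,3,4,5} 4
  if 0:s drops first: 5 orders
  if 1:q drops first: 5 orders
  if 5:p drops first: 2 orders
heap linearizations: 12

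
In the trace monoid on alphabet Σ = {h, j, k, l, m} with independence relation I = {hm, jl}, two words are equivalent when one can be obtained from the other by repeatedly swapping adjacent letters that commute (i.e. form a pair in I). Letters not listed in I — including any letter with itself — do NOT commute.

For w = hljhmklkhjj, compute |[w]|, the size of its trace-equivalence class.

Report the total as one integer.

4

piece 0:h — minimal
piece 1:l rests on {0:h}
piece 2:j rests on {0:h}
piece 3:h rests on {1:l, 2:j}
piece 4:m rests on {1:l, 2:j}
piece 5:k rests on {3:h, 4:m}
piece 6:l rests on {5:k}
piece 7:k rests on {6:l}
piece 8:h rests on {7:k}
piece 9:j rests on {8:h}
piece 10:j rests on {9:j}
minimal pieces: {0:h}
ways to finish when only these pieces remain (= sum over removing one remaining piece with nothing left below it):
  1 left: {10}→1
  2 left: {9,10}→1
  3 left: {8,9,10}→1
  4 left: {7,8,9,10}→1
  5 left: {6,7,8,9,10}→1
  6 left: {5,6,7,8,9,10}→1
  7 left: {3,5,6,7,8,9,10}→1  {4,5,6,7,8,9,10}→1
  8 left: {3,4,5,6,7,8,9,10}→2
  9 left: {1,3,4,5,6,7,8,9,10}→2  {2,3,4,5,6,7,8,9,10}→2
  placing 0:h first → 4 extensions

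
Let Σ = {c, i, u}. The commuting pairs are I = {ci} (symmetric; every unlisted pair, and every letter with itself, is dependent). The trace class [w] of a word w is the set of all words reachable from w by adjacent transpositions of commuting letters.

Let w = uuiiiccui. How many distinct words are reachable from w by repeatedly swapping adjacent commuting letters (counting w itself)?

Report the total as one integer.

10

0(u) covers ∅
1(u) covers 0:u
2(i) covers 1:u
3(i) covers 2:i
4(i) covers 3:i
5(c) covers 1:u
6(c) covers 5:c
7(u) covers 4:i, 6:c
8(i) covers 7:u
floor of heap: 0:u
completions by unplaced set U, small U first (add the entries for U minus each lowest piece of U):
  |U|=1: {8}:1
  |U|=2: {7,8}:1
  |U|=3: {4,7,8}:1  {6,7,8}:1
  |U|=4: {3,4,7,8}:1  {4,6,7,8}:2  {5,6,7,8}:1
  |U|=5: {2,3,4,7,8}:1  {3,4,6,7,8}:3  {4,5,6,7,8}:3
  |U|=6: {2,3,4,6,7,8}:4  {3,4,5,6,7,8}:6
  |U|=7: {2,3,4,5,6,7,8}:10
  start at 0(u): 10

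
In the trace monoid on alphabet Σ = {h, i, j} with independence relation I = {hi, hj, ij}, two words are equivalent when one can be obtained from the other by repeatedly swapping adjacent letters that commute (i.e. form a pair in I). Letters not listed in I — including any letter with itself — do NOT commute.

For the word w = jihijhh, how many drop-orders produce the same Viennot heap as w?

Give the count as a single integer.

210

#0=j has no predecessor
#1=i has no predecessor
#2=h has no predecessor
#3=i depends on [1:i]
#4=j depends on [0:j]
#5=h depends on [2:h]
#6=h depends on [5:h]
sources: [0:j, 1:i, 2:h]
N(rest) = Σ N(rest − s) over sources s of rest; N(one piece) = 1:
  size 1 → [3]=1  [4]=1  [6]=1
  size 2 → [0,4]=1  [1,3]=1  [3,4]=2  [3,6]=2  [4,6]=2  [5,6]=1
  size 3 → [0,3,4]=3  [0,4,6]=3  [1,3,4]=3  [1,3,6]=3  [2,5,6]=1  [3,4,6]=6  [3,5,6]=3  [4,5,6]=3
  size 4 → [0,1,3,4]=6  [0,3,4,6]=12  [0,4,5,6]=6  [1,3,4,6]=12  [1,3,5,6]=6  [2,3,5,6]=4  [2,4,5,6]=4  [3,4,5,6]=12
  size 5 → [0,1,3,4,6]=30  [0,2,4,5,6]=10  [0,3,4,5,6]=30  [1,2,3,5,6]=10  [1,3,4,5,6]=30  [2,3,4,5,6]=20
  first=0(j) contributes 60
  first=1(i) contributes 60
  first=2(h) contributes 90
|[w]| = 210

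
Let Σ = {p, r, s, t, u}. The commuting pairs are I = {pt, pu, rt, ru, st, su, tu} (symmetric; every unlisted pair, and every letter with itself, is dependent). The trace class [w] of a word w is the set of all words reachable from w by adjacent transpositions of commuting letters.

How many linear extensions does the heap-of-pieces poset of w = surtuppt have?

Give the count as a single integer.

420

#0=s has no predecessor
#1=u has no predecessor
#2=r depends on [0:s]
#3=t has no predecessor
#4=u depends on [1:u]
#5=p depends on [2:r]
#6=p depends on [5:p]
#7=t depends on [3:t]
sources: [0:s, 1:u, 3:t]
N(rest) = Σ N(rest − s) over sources s of rest; N(one piece) = 1:
  size 1 → [4]=1  [6]=1  [7]=1
  size 2 → [1,4]=1  [3,7]=1  [4,6]=2  [4,7]=2  [5,6]=1  [6,7]=2
  size 3 → [1,4,6]=3  [1,4,7]=3  [2,5,6]=1  [3,4,7]=3  [3,6,7]=3  [4,5,6]=3  [4,6,7]=6  [5,6,7]=3
  size 4 → [0,2,5,6]=1  [1,3,4,7]=6  [1,4,5,6]=6  [1,4,6,7]=12  [2,4,5,6]=4  [2,5,6,7]=4  [3,4,6,7]=12  [3,5,6,7]=6  [4,5,6,7]=12
  size 5 → [0,2,4,5,6]=5  [0,2,5,6,7]=5  [1,2,4,5,6]=10  [1,3,4,6,7]=30  [1,4,5,6,7]=30  [2,3,5,6,7]=10  [2,4,5,6,7]=20  [3,4,5,6,7]=30
  size 6 → [0,1,2,4,5,6]=15  [0,2,3,5,6,7]=15  [0,2,4,5,6,7]=30  [1,2,4,5,6,7]=60  [1,3,4,5,6,7]=90  [2,3,4,5,6,7]=60
  first=0(s) contributes 210
  first=1(u) contributes 105
  first=3(t) contributes 105
|[w]| = 420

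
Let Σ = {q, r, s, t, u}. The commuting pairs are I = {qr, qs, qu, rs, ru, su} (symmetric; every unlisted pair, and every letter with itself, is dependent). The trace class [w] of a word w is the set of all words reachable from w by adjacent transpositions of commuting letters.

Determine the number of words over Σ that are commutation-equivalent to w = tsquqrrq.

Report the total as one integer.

drop 0:t onto floor
drop 1:s onto {0:t}
drop 2:q onto {0:t}
drop 3:u onto {0:t}
drop 4:q onto {2:q}
drop 5:r onto {0:t}
drop 6:r onto {5:r}
drop 7:q onto {4:q}
ground layer = {0:t}
drop-orders for the pieces not yet dropped (sum over which currently-grounded one goes next):
  1 to go: {1} 1  {3} 1  {6} 1  {7} 1
  2 to go: {1,3} 2  {1,6} 2  {1,7} 2  {3,6} 2  {3,7} 2  {4,7} 1  {5,6} 1  {6,7} 2
  3 to go: {1,3,6} 6  {1,3,7} 6  {1,4,7} 3  {1,5,6} 3  {1,6,7} 6  {2,4,7} 1  {3,4,7} 3  {3,5,6} 3  {3,6,7} 6  {4,6,7} 3  {5,6,7} 3
  4 to go: {1,2,4,7} 4  {1,3,4,7} 12  {1,3,5,6} 12  {1,3,6,7} 24  {1,4,6,7} 12  {1,5,6,7} 12  {2,3,4,7} 4  {2,4,6,7} 4  {3,4,6,7} 12  {3,5,6,7} 12  {4,5,6,7} 6
  5 to go: {1,2,3,4,7} 20  {1,2,4,6,7} 20  {1,3,4,6,7} 60  {1,3,5,6,7} 60  {1,4,5,6,7} 30  {2,3,4,6,7} 20  {2,4,5,6,7} 10  {3,4,5,6,7} 30
  6 to go: {1,2,3,4,6,7} 120  {1,2,4,5,6,7} 60  {1,3,4,5,6,7} 180  {2,3,4,5,6,7} 60
  if 0:t drops first: 420 orders

420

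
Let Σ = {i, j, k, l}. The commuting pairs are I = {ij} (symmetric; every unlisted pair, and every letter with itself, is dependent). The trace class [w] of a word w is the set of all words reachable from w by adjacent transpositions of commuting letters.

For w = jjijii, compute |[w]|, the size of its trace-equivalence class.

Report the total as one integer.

drop 0:j onto floor
drop 1:j onto {0:j}
drop 2:i onto floor
drop 3:j onto {1:j}
drop 4:i onto {2:i}
drop 5:i onto {4:i}
ground layer = {0:j, 2:i}
drop-orders for the pieces not yet dropped (sum over which currently-grounded one goes next):
  1 to go: {3} 1  {5} 1
  2 to go: {1,3} 1  {3,5} 2  {4,5} 1
  3 to go: {0,1,3} 1  {1,3,5} 3  {2,4,5} 1  {3,4,5} 3
  4 to go: {0,1,3,5} 4  {1,3,4,5} 6  {2,3,4,5} 4
  if 0:j drops first: 10 orders
  if 2:i drops first: 10 orders
heap linearizations: 20

20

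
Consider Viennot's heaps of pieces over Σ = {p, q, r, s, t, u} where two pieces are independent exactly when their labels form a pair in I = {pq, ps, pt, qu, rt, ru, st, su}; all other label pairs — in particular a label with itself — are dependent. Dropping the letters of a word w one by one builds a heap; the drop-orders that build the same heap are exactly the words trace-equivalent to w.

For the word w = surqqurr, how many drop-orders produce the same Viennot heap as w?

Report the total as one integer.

28

drop 0:s onto floor
drop 1:u onto floor
drop 2:r onto {0:s}
drop 3:q onto {2:r}
drop 4:q onto {3:q}
drop 5:u onto {1:u}
drop 6:r onto {4:q}
drop 7:r onto {6:r}
ground layer = {0:s, 1:u}
drop-orders for the pieces not yet dropped (sum over which currently-grounded one goes next):
  1 to go: {5} 1  {7} 1
  2 to go: {1,5} 1  {5,7} 2  {6,7} 1
  3 to go: {1,5,7} 3  {4,6,7} 1  {5,6,7} 3
  4 to go: {1,5,6,7} 6  {3,4,6,7} 1  {4,5,6,7} 4
  5 to go: {1,4,5,6,7} 10  {2,3,4,6,7} 1  {3,4,5,6,7} 5
  6 to go: {0,2,3,4,6,7} 1  {1,3,4,5,6,7} 15  {2,3,4,5,6,7} 6
  if 0:s drops first: 21 orders
  if 1:u drops first: 7 orders
heap linearizations: 28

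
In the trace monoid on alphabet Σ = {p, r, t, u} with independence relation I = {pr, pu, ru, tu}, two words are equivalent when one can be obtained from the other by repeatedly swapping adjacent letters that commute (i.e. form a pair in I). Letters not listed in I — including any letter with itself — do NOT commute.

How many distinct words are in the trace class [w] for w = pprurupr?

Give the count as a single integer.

560

0(p) covers ∅
1(p) covers 0:p
2(r) covers ∅
3(u) covers ∅
4(r) covers 2:r
5(u) covers 3:u
6(p) covers 1:p
7(r) covers 4:r
floor of heap: 0:p, 2:r, 3:u
completions by unplaced set U, small U first (add the entries for U minus each lowest piece of U):
  |U|=1: {5}:1  {6}:1  {7}:1
  |U|=2: {1,6}:1  {3,5}:1  {4,7}:1  {5,6}:2  {5,7}:2  {6,7}:2
  |U|=3: {0,1,6}:1  {1,5,6}:3  {1,6,7}:3  {2,4,7}:1  {3,5,6}:3  {3,5,7}:3  {4,5,7}:3  {4,6,7}:3  {5,6,7}:6
  |U|=4: {0,1,5,6}:4  {0,1,6,7}:4  {1,3,5,6}:6  {1,4,6,7}:6  {1,5,6,7}:12  {2,4,5,7}:4  {2,4,6,7}:4  {3,4,5,7}:6  {3,5,6,7}:12  {4,5,6,7}:12
  |U|=5: {0,1,3,5,6}:10  {0,1,4,6,7}:10  {0,1,5,6,7}:20  {1,2,4,6,7}:10  {1,3,5,6,7}:30  {1,4,5,6,7}:30  {2,3,4,5,7}:10  {2,4,5,6,7}:20  {3,4,5,6,7}:30
  |U|=6: {0,1,2,4,6,7}:20  {0,1,3,5,6,7}:60  {0,1,4,5,6,7}:60  {1,2,4,5,6,7}:60  {1,3,4,5,6,7}:90  {2,3,4,5,6,7}:60
  start at 0(p): 210
  start at 2(r): 210
  start at 3(u): 140
sum over floor = 560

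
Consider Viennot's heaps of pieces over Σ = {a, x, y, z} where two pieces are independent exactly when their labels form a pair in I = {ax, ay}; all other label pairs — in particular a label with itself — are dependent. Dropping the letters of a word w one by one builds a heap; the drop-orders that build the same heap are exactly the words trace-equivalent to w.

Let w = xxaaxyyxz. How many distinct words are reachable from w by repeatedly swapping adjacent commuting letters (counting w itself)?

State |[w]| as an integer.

piece 0:x — minimal
piece 1:x rests on {0:x}
piece 2:a — minimal
piece 3:a rests on {2:a}
piece 4:x rests on {1:x}
piece 5:y rests on {4:x}
piece 6:y rests on {5:y}
piece 7:x rests on {6:y}
piece 8:z rests on {3:a, 7:x}
minimal pieces: {0:x, 2:a}
ways to finish when only these pieces remain (= sum over removing one remaining piece with nothing left below it):
  1 left: {8}→1
  2 left: {3,8}→1  {7,8}→1
  3 left: {2,3,8}→1  {3,7,8}→2  {6,7,8}→1
  4 left: {2,3,7,8}→3  {3,6,7,8}→3  {5,6,7,8}→1
  5 left: {2,3,6,7,8}→6  {3,5,6,7,8}→4  {4,5,6,7,8}→1
  6 left: {1,4,5,6,7,8}→1  {2,3,5,6,7,8}→10  {3,4,5,6,7,8}→5
  7 left: {0,1,4,5,6,7,8}→1  {1,3,4,5,6,7,8}→6  {2,3,4,5,6,7,8}→15
  placing 0:x first → 21 extensions
  placing 2:a first → 7 extensions
total linear extensions = 28

28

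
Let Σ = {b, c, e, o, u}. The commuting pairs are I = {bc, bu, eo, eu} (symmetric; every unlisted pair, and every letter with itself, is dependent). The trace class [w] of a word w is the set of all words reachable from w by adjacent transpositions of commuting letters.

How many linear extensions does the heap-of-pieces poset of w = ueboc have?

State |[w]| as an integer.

drop 0:u onto floor
drop 1:e onto floor
drop 2:b onto {1:e}
drop 3:o onto {0:u, 2:b}
drop 4:c onto {3:o}
ground layer = {0:u, 1:e}
drop-orders for the pieces not yet dropped (sum over which currently-grounded one goes next):
  1 to go: {4} 1
  2 to go: {3,4} 1
  3 to go: {0,3,4} 1  {2,3,4} 1
  if 0:u drops first: 1 orders
  if 1:e drops first: 2 orders
heap linearizations: 3

3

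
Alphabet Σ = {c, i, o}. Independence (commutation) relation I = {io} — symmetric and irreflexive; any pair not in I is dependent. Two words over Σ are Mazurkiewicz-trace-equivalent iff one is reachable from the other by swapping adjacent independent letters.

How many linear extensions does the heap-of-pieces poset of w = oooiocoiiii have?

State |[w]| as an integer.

25

#0=o has no predecessor
#1=o depends on [0:o]
#2=o depends on [1:o]
#3=i has no predecessor
#4=o depends on [2:o]
#5=c depends on [3:i, 4:o]
#6=o depends on [5:c]
#7=i depends on [5:c]
#8=i depends on [7:i]
#9=i depends on [8:i]
#10=i depends on [9:i]
sources: [0:o, 3:i]
N(rest) = Σ N(rest − s) over sources s of rest; N(one piece) = 1:
  size 1 → [6]=1  [10]=1
  size 2 → [6,10]=2  [9,10]=1
  size 3 → [6,9,10]=3  [8,9,10]=1
  size 4 → [6,8,9,10]=4  [7,8,9,10]=1
  size 5 → [6,7,8,9,10]=5
  size 6 → [5,6,7,8,9,10]=5
  size 7 → [3,5,6,7,8,9,10]=5  [4,5,6,7,8,9,10]=5
  size 8 → [2,4,5,6,7,8,9,10]=5  [3,4,5,6,7,8,9,10]=10
  size 9 → [1,2,4,5,6,7,8,9,10]=5  [2,3,4,5,6,7,8,9,10]=15
  first=0(o) contributes 20
  first=3(i) contributes 5
|[w]| = 25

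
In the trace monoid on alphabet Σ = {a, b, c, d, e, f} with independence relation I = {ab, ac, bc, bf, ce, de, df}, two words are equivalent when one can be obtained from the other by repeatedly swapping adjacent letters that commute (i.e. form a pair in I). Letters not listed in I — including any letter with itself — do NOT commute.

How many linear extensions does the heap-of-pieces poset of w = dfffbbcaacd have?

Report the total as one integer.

600

drop 0:d onto floor
drop 1:f onto floor
drop 2:f onto {1:f}
drop 3:f onto {2:f}
drop 4:b onto {0:d}
drop 5:b onto {4:b}
drop 6:c onto {0:d, 3:f}
drop 7:a onto {0:d, 3:f}
drop 8:a onto {7:a}
drop 9:c onto {6:c}
drop 10:d onto {5:b, 8:a, 9:c}
ground layer = {0:d, 1:f}
drop-orders for the pieces not yet dropped (sum over which currently-grounded one goes next):
  1 to go: {10} 1
  2 to go: {5,10} 1  {8,10} 1  {9,10} 1
  3 to go: {4,5,10} 1  {5,8,10} 2  {5,9,10} 2  {6,9,10} 1  {7,8,10} 1  {8,9,10} 2
  4 to go: {4,5,8,10} 3  {4,5,9,10} 3  {5,6,9,10} 3  {5,7,8,10} 3  {5,8,9,10} 6  {6,8,9,10} 3  {7,8,9,10} 3
  5 to go: {4,5,6,9,10} 6  {4,5,7,8,10} 6  {4,5,8,9,10} 12  {5,6,8,9,10} 12  {5,7,8,9,10} 12  {6,7,8,9,10} 6
  6 to go: {3,6,7,8,9,10} 6  {4,5,6,8,9,10} 30  {4,5,7,8,9,10} 30  {5,6,7,8,9,10} 30
  7 to go: {2,3,6,7,8,9,10} 6  {3,5,6,7,8,9,10} 36  {4,5,6,7,8,9,10} 90
  8 to go: {0,4,5,6,7,8,9,10} 90  {1,2,3,6,7,8,9,10} 6  {2,3,5,6,7,8,9,10} 42  {3,4,5,6,7,8,9,10} 126
  9 to go: {0,3,4,5,6,7,8,9,10} 216  {1,2,3,5,6,7,8,9,10} 48  {2,3,4,5,6,7,8,9,10} 168
  if 0:d drops first: 216 orders
  if 1:f drops first: 384 orders
heap linearizations: 600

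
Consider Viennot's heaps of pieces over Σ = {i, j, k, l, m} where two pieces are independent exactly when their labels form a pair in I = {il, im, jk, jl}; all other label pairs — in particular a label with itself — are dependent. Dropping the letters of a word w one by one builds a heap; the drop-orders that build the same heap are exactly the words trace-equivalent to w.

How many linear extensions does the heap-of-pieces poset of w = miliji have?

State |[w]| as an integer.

12

piece 0:m — minimal
piece 1:i — minimal
piece 2:l rests on {0:m}
piece 3:i rests on {1:i}
piece 4:j rests on {0:m, 3:i}
piece 5:i rests on {4:j}
minimal pieces: {0:m, 1:i}
ways to finish when only these pieces remain (= sum over removing one remaining piece with nothing left below it):
  1 left: {2}→1  {5}→1
  2 left: {2,5}→2  {4,5}→1
  3 left: {2,4,5}→3  {3,4,5}→1
  4 left: {0,2,4,5}→3  {1,3,4,5}→1  {2,3,4,5}→4
  placing 0:m first → 5 extensions
  placing 1:i first → 7 extensions
total linear extensions = 12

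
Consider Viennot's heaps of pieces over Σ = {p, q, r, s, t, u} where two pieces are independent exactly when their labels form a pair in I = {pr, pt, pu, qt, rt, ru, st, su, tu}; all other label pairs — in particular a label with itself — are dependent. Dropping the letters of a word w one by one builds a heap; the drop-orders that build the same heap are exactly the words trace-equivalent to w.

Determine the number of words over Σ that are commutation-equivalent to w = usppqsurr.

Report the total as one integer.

#0=u has no predecessor
#1=s has no predecessor
#2=p depends on [1:s]
#3=p depends on [2:p]
#4=q depends on [0:u, 3:p]
#5=s depends on [4:q]
#6=u depends on [4:q]
#7=r depends on [5:s]
#8=r depends on [7:r]
sources: [0:u, 1:s]
N(rest) = Σ N(rest − s) over sources s of rest; N(one piece) = 1:
  size 1 → [6]=1  [8]=1
  size 2 → [6,8]=2  [7,8]=1
  size 3 → [5,7,8]=1  [6,7,8]=3
  size 4 → [5,6,7,8]=4
  size 5 → [4,5,6,7,8]=4
  size 6 → [0,4,5,6,7,8]=4  [3,4,5,6,7,8]=4
  size 7 → [0,3,4,5,6,7,8]=8  [2,3,4,5,6,7,8]=4
  first=0(u) contributes 4
  first=1(s) contributes 12
|[w]| = 16

16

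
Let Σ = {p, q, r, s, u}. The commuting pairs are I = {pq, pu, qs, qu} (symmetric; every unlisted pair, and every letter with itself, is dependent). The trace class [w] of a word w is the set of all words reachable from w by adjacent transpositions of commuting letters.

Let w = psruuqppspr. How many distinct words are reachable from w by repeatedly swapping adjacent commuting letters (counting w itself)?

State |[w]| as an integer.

42

0(p) covers ∅
1(s) covers 0:p
2(r) covers 1:s
3(u) covers 2:r
4(u) covers 3:u
5(q) covers 2:r
6(p) covers 2:r
7(p) covers 6:p
8(s) covers 4:u, 7:p
9(p) covers 8:s
10(r) covers 5:q, 9:p
floor of heap: 0:p
completions by unplaced set U, small U first (add the entries for U minus each lowest piece of U):
  |U|=1: {10}:1
  |U|=2: {5,10}:1  {9,10}:1
  |U|=3: {5,9,10}:2  {8,9,10}:1
  |U|=4: {4,8,9,10}:1  {5,8,9,10}:3  {7,8,9,10}:1
  |U|=5: {3,4,8,9,10}:1  {4,5,8,9,10}:4  {4,7,8,9,10}:2  {5,7,8,9,10}:4  {6,7,8,9,10}:1
  |U|=6: {3,4,5,8,9,10}:5  {3,4,7,8,9,10}:3  {4,5,7,8,9,10}:10  {4,6,7,8,9,10}:3  {5,6,7,8,9,10}:5
  |U|=7: {3,4,5,7,8,9,10}:18  {3,4,6,7,8,9,10}:6  {4,5,6,7,8,9,10}:18
  |U|=8: {3,4,5,6,7,8,9,10}:42
  |U|=9: {2,3,4,5,6,7,8,9,10}:42
  start at 0(p): 42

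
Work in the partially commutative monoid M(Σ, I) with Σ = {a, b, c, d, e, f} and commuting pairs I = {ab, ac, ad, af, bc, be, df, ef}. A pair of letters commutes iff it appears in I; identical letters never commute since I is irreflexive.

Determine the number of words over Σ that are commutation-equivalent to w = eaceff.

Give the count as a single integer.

piece 0:e — minimal
piece 1:a rests on {0:e}
piece 2:c rests on {0:e}
piece 3:e rests on {1:a, 2:c}
piece 4:f rests on {2:c}
piece 5:f rests on {4:f}
minimal pieces: {0:e}
ways to finish when only these pieces remain (= sum over removing one remaining piece with nothing left below it):
  1 left: {3}→1  {5}→1
  2 left: {1,3}→1  {3,5}→2  {4,5}→1
  3 left: {1,3,5}→3  {3,4,5}→3
  4 left: {1,3,4,5}→6  {2,3,4,5}→3
  placing 0:e first → 9 extensions

9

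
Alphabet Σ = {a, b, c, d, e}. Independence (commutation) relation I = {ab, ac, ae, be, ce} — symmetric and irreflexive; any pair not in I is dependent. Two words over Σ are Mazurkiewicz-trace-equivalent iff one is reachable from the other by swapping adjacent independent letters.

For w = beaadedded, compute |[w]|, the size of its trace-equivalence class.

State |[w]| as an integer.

12

0(b) covers ∅
1(e) covers ∅
2(a) covers ∅
3(a) covers 2:a
4(d) covers 0:b, 1:e, 3:a
5(e) covers 4:d
6(d) covers 5:e
7(d) covers 6:d
8(e) covers 7:d
9(d) covers 8:e
floor of heap: 0:b, 1:e, 2:a
completions by unplaced set U, small U first (add the entries for U minus each lowest piece of U):
  |U|=1: {9}:1
  |U|=2: {8,9}:1
  |U|=3: {7,8,9}:1
  |U|=4: {6,7,8,9}:1
  |U|=5: {5,6,7,8,9}:1
  |U|=6: {4,5,6,7,8,9}:1
  |U|=7: {0,4,5,6,7,8,9}:1  {1,4,5,6,7,8,9}:1  {3,4,5,6,7,8,9}:1
  |U|=8: {0,1,4,5,6,7,8,9}:2  {0,3,4,5,6,7,8,9}:2  {1,3,4,5,6,7,8,9}:2  {2,3,4,5,6,7,8,9}:1
  start at 0(b): 3
  start at 1(e): 3
  start at 2(a): 6
sum over floor = 12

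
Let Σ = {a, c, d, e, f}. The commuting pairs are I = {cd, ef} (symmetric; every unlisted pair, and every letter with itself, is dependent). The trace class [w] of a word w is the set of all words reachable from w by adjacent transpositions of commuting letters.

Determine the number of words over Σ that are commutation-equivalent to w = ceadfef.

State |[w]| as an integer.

piece 0:c — minimal
piece 1:e rests on {0:c}
piece 2:a rests on {1:e}
piece 3:d rests on {2:a}
piece 4:f rests on {3:d}
piece 5:e rests on {3:d}
piece 6:f rests on {4:f}
minimal pieces: {0:c}
ways to finish when only these pieces remain (= sum over removing one remaining piece with nothing left below it):
  1 left: {5}→1  {6}→1
  2 left: {4,6}→1  {5,6}→2
  3 left: {4,5,6}→3
  4 left: {3,4,5,6}→3
  5 left: {2,3,4,5,6}→3
  placing 0:c first → 3 extensions

3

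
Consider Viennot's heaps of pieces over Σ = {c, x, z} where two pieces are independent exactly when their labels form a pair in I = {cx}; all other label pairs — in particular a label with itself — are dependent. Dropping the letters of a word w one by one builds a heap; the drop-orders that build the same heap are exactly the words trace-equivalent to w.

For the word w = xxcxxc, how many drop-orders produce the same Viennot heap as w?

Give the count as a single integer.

drop 0:x onto floor
drop 1:x onto {0:x}
drop 2:c onto floor
drop 3:x onto {1:x}
drop 4:x onto {3:x}
drop 5:c onto {2:c}
ground layer = {0:x, 2:c}
drop-orders for the pieces not yet dropped (sum over which currently-grounded one goes next):
  1 to go: {4} 1  {5} 1
  2 to go: {2,5} 1  {3,4} 1  {4,5} 2
  3 to go: {1,3,4} 1  {2,4,5} 3  {3,4,5} 3
  4 to go: {0,1,3,4} 1  {1,3,4,5} 4  {2,3,4,5} 6
  if 0:x drops first: 10 orders
  if 2:c drops first: 5 orders
heap linearizations: 15

15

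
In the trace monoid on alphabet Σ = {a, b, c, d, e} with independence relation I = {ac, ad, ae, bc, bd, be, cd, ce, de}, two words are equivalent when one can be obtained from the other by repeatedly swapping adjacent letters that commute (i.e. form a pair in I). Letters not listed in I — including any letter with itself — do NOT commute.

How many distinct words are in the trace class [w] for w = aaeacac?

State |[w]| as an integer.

drop 0:a onto floor
drop 1:a onto {0:a}
drop 2:e onto floor
drop 3:a onto {1:a}
drop 4:c onto floor
drop 5:a onto {3:a}
drop 6:c onto {4:c}
ground layer = {0:a, 2:e, 4:c}
drop-orders for the pieces not yet dropped (sum over which currently-grounded one goes next):
  1 to go: {2} 1  {5} 1  {6} 1
  2 to go: {2,5} 2  {2,6} 2  {3,5} 1  {4,6} 1  {5,6} 2
  3 to go: {1,3,5} 1  {2,3,5} 3  {2,4,6} 3  {2,5,6} 6  {3,5,6} 3  {4,5,6} 3
  4 to go: {0,1,3,5} 1  {1,2,3,5} 4  {1,3,5,6} 4  {2,3,5,6} 12  {2,4,5,6} 12  {3,4,5,6} 6
  5 to go: {0,1,2,3,5} 5  {0,1,3,5,6} 5  {1,2,3,5,6} 20  {1,3,4,5,6} 10  {2,3,4,5,6} 30
  if 0:a drops first: 60 orders
  if 2:e drops first: 15 orders
  if 4:c drops first: 30 orders
heap linearizations: 105

105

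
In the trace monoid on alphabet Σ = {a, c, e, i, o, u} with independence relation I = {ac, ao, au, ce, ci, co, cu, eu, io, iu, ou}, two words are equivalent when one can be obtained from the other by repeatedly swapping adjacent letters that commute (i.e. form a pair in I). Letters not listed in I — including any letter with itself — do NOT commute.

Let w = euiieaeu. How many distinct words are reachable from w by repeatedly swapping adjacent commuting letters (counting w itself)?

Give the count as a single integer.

0(e) covers ∅
1(u) covers ∅
2(i) covers 0:e
3(i) covers 2:i
4(e) covers 3:i
5(a) covers 4:e
6(e) covers 5:a
7(u) covers 1:u
floor of heap: 0:e, 1:u
completions by unplaced set U, small U first (add the entries for U minus each lowest piece of U):
  |U|=1: {6}:1  {7}:1
  |U|=2: {1,7}:1  {5,6}:1  {6,7}:2
  |U|=3: {1,6,7}:3  {4,5,6}:1  {5,6,7}:3
  |U|=4: {1,5,6,7}:6  {3,4,5,6}:1  {4,5,6,7}:4
  |U|=5: {1,4,5,6,7}:10  {2,3,4,5,6}:1  {3,4,5,6,7}:5
  |U|=6: {0,2,3,4,5,6}:1  {1,3,4,5,6,7}:15  {2,3,4,5,6,7}:6
  start at 0(e): 21
  start at 1(u): 7
sum over floor = 28

28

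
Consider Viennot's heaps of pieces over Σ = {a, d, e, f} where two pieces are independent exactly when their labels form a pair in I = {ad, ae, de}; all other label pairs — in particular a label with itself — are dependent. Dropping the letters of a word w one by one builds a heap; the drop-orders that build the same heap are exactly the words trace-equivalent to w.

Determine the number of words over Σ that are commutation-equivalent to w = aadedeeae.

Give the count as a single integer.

1260

#0=a has no predecessor
#1=a depends on [0:a]
#2=d has no predecessor
#3=e has no predecessor
#4=d depends on [2:d]
#5=e depends on [3:e]
#6=e depends on [5:e]
#7=a depends on [1:a]
#8=e depends on [6:e]
sources: [0:a, 2:d, 3:e]
N(rest) = Σ N(rest − s) over sources s of rest; N(one piece) = 1:
  size 1 → [4]=1  [7]=1  [8]=1
  size 2 → [1,7]=1  [2,4]=1  [4,7]=2  [4,8]=2  [6,8]=1  [7,8]=2
  size 3 → [0,1,7]=1  [1,4,7]=3  [1,7,8]=3  [2,4,7]=3  [2,4,8]=3  [4,6,8]=3  [4,7,8]=6  [5,6,8]=1  [6,7,8]=3
  size 4 → [0,1,4,7]=4  [0,1,7,8]=4  [1,2,4,7]=6  [1,4,7,8]=12  [1,6,7,8]=6  [2,4,6,8]=6  [2,4,7,8]=12  [3,5,6,8]=1  [4,5,6,8]=4  [4,6,7,8]=12  [5,6,7,8]=4
  size 5 → [0,1,2,4,7]=10  [0,1,4,7,8]=20  [0,1,6,7,8]=10  [1,2,4,7,8]=30  [1,4,6,7,8]=30  [1,5,6,7,8]=10  [2,4,5,6,8]=10  [2,4,6,7,8]=30  [3,4,5,6,8]=5  [3,5,6,7,8]=5  [4,5,6,7,8]=20
  size 6 → [0,1,2,4,7,8]=60  [0,1,4,6,7,8]=60  [0,1,5,6,7,8]=20  [1,2,4,6,7,8]=90  [1,3,5,6,7,8]=15  [1,4,5,6,7,8]=60  [2,3,4,5,6,8]=15  [2,4,5,6,7,8]=60  [3,4,5,6,7,8]=30
  size 7 → [0,1,2,4,6,7,8]=210  [0,1,3,5,6,7,8]=35  [0,1,4,5,6,7,8]=140  [1,2,4,5,6,7,8]=210  [1,3,4,5,6,7,8]=105  [2,3,4,5,6,7,8]=105
  first=0(a) contributes 420
  first=2(d) contributes 280
  first=3(e) contributes 560
|[w]| = 1260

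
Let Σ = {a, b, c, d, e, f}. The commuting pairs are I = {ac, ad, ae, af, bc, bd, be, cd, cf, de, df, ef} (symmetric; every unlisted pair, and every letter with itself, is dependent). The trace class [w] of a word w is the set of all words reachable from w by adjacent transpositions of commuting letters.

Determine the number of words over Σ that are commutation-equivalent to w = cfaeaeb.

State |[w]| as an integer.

105

drop 0:c onto floor
drop 1:f onto floor
drop 2:a onto floor
drop 3:e onto {0:c}
drop 4:a onto {2:a}
drop 5:e onto {3:e}
drop 6:b onto {1:f, 4:a}
ground layer = {0:c, 1:f, 2:a}
drop-orders for the pieces not yet dropped (sum over which currently-grounded one goes next):
  1 to go: {5} 1  {6} 1
  2 to go: {1,6} 1  {3,5} 1  {4,6} 1  {5,6} 2
  3 to go: {0,3,5} 1  {1,4,6} 2  {1,5,6} 3  {2,4,6} 1  {3,5,6} 3  {4,5,6} 3
  4 to go: {0,3,5,6} 4  {1,2,4,6} 3  {1,3,5,6} 6  {1,4,5,6} 8  {2,4,5,6} 4  {3,4,5,6} 6
  5 to go: {0,1,3,5,6} 10  {0,3,4,5,6} 10  {1,2,4,5,6} 15  {1,3,4,5,6} 20  {2,3,4,5,6} 10
  if 0:c drops first: 45 orders
  if 1:f drops first: 20 orders
  if 2:a drops first: 40 orders
heap linearizations: 105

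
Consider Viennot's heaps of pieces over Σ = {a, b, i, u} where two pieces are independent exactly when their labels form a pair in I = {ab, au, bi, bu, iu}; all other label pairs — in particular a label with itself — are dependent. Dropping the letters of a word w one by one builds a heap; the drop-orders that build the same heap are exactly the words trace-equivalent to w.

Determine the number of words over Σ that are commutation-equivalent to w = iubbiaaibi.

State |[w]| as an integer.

840

#0=i has no predecessor
#1=u has no predecessor
#2=b has no predecessor
#3=b depends on [2:b]
#4=i depends on [0:i]
#5=a depends on [4:i]
#6=a depends on [5:a]
#7=i depends on [6:a]
#8=b depends on [3:b]
#9=i depends on [7:i]
sources: [0:i, 1:u, 2:b]
N(rest) = Σ N(rest − s) over sources s of rest; N(one piece) = 1:
  size 1 → [1]=1  [8]=1  [9]=1
  size 2 → [1,8]=2  [1,9]=2  [3,8]=1  [7,9]=1  [8,9]=2
  size 3 → [1,3,8]=3  [1,7,9]=3  [1,8,9]=6  [2,3,8]=1  [3,8,9]=3  [6,7,9]=1  [7,8,9]=3
  size 4 → [1,2,3,8]=4  [1,3,8,9]=12  [1,6,7,9]=4  [1,7,8,9]=12  [2,3,8,9]=4  [3,7,8,9]=6  [5,6,7,9]=1  [6,7,8,9]=4
  size 5 → [1,2,3,8,9]=20  [1,3,7,8,9]=30  [1,5,6,7,9]=5  [1,6,7,8,9]=20  [2,3,7,8,9]=10  [3,6,7,8,9]=10  [4,5,6,7,9]=1  [5,6,7,8,9]=5
  size 6 → [0,4,5,6,7,9]=1  [1,2,3,7,8,9]=60  [1,3,6,7,8,9]=60  [1,4,5,6,7,9]=6  [1,5,6,7,8,9]=30  [2,3,6,7,8,9]=20  [3,5,6,7,8,9]=15  [4,5,6,7,8,9]=6
  size 7 → [0,1,4,5,6,7,9]=7  [0,4,5,6,7,8,9]=7  [1,2,3,6,7,8,9]=140  [1,3,5,6,7,8,9]=105  [1,4,5,6,7,8,9]=42  [2,3,5,6,7,8,9]=35  [3,4,5,6,7,8,9]=21
  size 8 → [0,1,4,5,6,7,8,9]=56  [0,3,4,5,6,7,8,9]=28  [1,2,3,5,6,7,8,9]=280  [1,3,4,5,6,7,8,9]=168  [2,3,4,5,6,7,8,9]=56
  first=0(i) contributes 504
  first=1(u) contributes 84
  first=2(b) contributes 252
|[w]| = 840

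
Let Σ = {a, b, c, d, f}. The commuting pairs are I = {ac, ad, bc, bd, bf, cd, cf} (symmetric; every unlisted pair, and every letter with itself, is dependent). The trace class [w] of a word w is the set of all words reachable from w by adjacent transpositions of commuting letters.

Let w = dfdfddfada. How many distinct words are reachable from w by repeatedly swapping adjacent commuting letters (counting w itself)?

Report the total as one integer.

0(d) covers ∅
1(f) covers 0:d
2(d) covers 1:f
3(f) covers 2:d
4(d) covers 3:f
5(d) covers 4:d
6(f) covers 5:d
7(a) covers 6:f
8(d) covers 6:f
9(a) covers 7:a
floor of heap: 0:d
completions by unplaced set U, small U first (add the entries for U minus each lowest piece of U):
  |U|=1: {8}:1  {9}:1
  |U|=2: {7,9}:1  {8,9}:2
  |U|=3: {7,8,9}:3
  |U|=4: {6,7,8,9}:3
  |U|=5: {5,6,7,8,9}:3
  |U|=6: {4,5,6,7,8,9}:3
  |U|=7: {3,4,5,6,7,8,9}:3
  |U|=8: {2,3,4,5,6,7,8,9}:3
  start at 0(d): 3

3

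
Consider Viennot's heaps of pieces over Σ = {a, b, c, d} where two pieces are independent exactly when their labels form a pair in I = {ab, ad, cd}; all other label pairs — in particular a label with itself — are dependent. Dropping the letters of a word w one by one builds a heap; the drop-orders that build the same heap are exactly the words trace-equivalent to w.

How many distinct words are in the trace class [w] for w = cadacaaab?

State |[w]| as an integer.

0(c) covers ∅
1(a) covers 0:c
2(d) covers ∅
3(a) covers 1:a
4(c) covers 3:a
5(a) covers 4:c
6(a) covers 5:a
7(a) covers 6:a
8(b) covers 2:d, 4:c
floor of heap: 0:c, 2:d
completions by unplaced set U, small U first (add the entries for U minus each lowest piece of U):
  |U|=1: {7}:1  {8}:1
  |U|=2: {2,8}:1  {6,7}:1  {7,8}:2
  |U|=3: {2,7,8}:3  {5,6,7}:1  {6,7,8}:3
  |U|=4: {2,6,7,8}:6  {5,6,7,8}:4
  |U|=5: {2,5,6,7,8}:10  {4,5,6,7,8}:4
  |U|=6: {2,4,5,6,7,8}:14  {3,4,5,6,7,8}:4
  |U|=7: {1,3,4,5,6,7,8}:4  {2,3,4,5,6,7,8}:18
  start at 0(c): 22
  start at 2(d): 4
sum over floor = 26

26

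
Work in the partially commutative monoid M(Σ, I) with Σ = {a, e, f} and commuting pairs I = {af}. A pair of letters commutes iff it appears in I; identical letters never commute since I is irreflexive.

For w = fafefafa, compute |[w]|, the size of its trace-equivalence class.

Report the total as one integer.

18

piece 0:f — minimal
piece 1:a — minimal
piece 2:f rests on {0:f}
piece 3:e rests on {1:a, 2:f}
piece 4:f rests on {3:e}
piece 5:a rests on {3:e}
piece 6:f rests on {4:f}
piece 7:a rests on {5:a}
minimal pieces: {0:f, 1:a}
ways to finish when only these pieces remain (= sum over removing one remaining piece with nothing left below it):
  1 left: {6}→1  {7}→1
  2 left: {4,6}→1  {5,7}→1  {6,7}→2
  3 left: {4,6,7}→3  {5,6,7}→3
  4 left: {4,5,6,7}→6
  5 left: {3,4,5,6,7}→6
  6 left: {1,3,4,5,6,7}→6  {2,3,4,5,6,7}→6
  placing 0:f first → 12 extensions
  placing 1:a first → 6 extensions
total linear extensions = 18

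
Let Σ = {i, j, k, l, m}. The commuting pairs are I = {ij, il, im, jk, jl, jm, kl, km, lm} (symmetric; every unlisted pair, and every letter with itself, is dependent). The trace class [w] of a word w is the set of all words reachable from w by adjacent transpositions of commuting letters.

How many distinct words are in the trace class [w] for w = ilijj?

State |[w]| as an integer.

30

drop 0:i onto floor
drop 1:l onto floor
drop 2:i onto {0:i}
drop 3:j onto floor
drop 4:j onto {3:j}
ground layer = {0:i, 1:l, 3:j}
drop-orders for the pieces not yet dropped (sum over which currently-grounded one goes next):
  1 to go: {1} 1  {2} 1  {4} 1
  2 to go: {0,2} 1  {1,2} 2  {1,4} 2  {2,4} 2  {3,4} 1
  3 to go: {0,1,2} 3  {0,2,4} 3  {1,2,4} 6  {1,3,4} 3  {2,3,4} 3
  if 0:i drops first: 12 orders
  if 1:l drops first: 6 orders
  if 3:j drops first: 12 orders
heap linearizations: 30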